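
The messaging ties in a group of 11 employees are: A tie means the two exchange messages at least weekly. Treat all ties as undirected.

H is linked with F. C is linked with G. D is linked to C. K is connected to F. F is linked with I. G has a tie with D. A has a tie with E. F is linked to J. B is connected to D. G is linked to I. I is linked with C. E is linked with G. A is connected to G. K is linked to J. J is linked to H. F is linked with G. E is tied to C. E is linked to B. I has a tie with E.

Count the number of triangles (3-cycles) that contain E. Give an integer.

E's neighbors: A, B, C, G, and I.
Neighbor pairs that are themselves tied: E–A–G; E–C–G; E–C–I; E–G–I. Each forms one triangle with E, for 4 in total.

4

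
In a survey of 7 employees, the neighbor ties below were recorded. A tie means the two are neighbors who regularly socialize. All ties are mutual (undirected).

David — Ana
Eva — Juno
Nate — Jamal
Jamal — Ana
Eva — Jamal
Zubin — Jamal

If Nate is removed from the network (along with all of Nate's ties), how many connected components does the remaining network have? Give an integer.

Nate's neighbors (Jamal) remain reachable from one another through other ties, so the rest of the network stays in one piece.

1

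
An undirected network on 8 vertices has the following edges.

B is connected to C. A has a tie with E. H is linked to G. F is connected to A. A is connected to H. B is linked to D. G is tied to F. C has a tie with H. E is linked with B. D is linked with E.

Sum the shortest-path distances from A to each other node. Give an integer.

Distances from A: B:2, C:2, D:2, E:1, F:1, G:2, H:1.
Sum = 2 + 2 + 2 + 1 + 1 + 2 + 1 = 11.

11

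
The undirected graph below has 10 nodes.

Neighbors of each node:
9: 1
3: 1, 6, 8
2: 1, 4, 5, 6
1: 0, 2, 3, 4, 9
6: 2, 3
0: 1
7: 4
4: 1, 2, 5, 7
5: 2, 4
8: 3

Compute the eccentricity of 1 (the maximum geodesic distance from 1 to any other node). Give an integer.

Distances from 1: 0:1, 2:1, 3:1, 4:1, 5:2, 6:2, 7:2, 8:2, 9:1.
The largest is 2 (to 7, 5, 8, and 6), so the eccentricity of 1 is 2.

2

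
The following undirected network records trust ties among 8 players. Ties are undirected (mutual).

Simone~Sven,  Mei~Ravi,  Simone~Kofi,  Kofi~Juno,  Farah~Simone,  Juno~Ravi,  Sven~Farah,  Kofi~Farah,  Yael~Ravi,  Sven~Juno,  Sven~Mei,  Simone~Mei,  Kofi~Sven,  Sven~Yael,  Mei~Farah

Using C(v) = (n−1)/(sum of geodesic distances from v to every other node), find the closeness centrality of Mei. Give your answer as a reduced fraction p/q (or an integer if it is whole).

Distances from Mei: Farah:1, Juno:2, Kofi:2, Ravi:1, Simone:1, Sven:1, Yael:2. Sum = 10.
n = 8, so closeness = 7/10.

7/10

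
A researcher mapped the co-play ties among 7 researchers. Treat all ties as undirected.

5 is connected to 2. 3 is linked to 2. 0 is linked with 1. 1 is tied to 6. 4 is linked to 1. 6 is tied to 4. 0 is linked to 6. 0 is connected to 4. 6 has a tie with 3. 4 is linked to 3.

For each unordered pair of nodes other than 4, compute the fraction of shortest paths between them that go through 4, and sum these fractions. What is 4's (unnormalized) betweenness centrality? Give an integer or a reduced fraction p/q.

3

Pairs whose geodesics pass through 4 — 1–3: 1/2; 1–5: 1/2; 1–2: 1/2; 0–3: 1/2; 0–5: 1/2; 0–2: 1/2.
All other pairs contribute 0.
Summing the contributions gives betweenness(4) = 3.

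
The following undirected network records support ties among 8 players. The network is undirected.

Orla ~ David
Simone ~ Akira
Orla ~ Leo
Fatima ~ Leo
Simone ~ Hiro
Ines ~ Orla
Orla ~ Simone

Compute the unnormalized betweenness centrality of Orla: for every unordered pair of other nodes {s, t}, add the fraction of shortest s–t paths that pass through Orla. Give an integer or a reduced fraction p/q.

Pairs whose geodesics pass through Orla — Simone–Ines: 1; Simone–David: 1; Simone–Fatima: 1; Simone–Leo: 1; Ines–David: 1; Ines–Hiro: 1; Ines–Fatima: 1; Ines–Akira: 1; Ines–Leo: 1; David–Hiro: 1; David–Fatima: 1; David–Akira: 1; David–Leo: 1; Hiro–Fatima: 1 … (+3 more pairs).
All other pairs contribute 0.
Summing the contributions gives betweenness(Orla) = 17.

17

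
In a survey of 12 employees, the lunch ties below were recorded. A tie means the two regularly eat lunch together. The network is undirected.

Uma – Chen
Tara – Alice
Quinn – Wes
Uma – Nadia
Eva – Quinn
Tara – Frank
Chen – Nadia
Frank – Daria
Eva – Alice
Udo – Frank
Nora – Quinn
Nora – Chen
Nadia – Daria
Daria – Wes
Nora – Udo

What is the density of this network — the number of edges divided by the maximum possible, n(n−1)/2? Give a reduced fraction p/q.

5/22

There are 15 edges and 12 nodes, so the maximum possible is C(12,2) = 66.
Density = 15/66 = 5/22.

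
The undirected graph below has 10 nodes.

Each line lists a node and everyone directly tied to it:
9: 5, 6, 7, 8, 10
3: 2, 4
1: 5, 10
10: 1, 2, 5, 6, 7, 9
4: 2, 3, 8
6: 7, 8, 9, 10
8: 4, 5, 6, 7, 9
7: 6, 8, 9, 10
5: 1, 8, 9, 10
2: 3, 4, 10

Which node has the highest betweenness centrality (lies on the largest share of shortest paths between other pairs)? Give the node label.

Unnormalized betweenness of each node: 1:0, 2:11/2, 3:0, 4:4, 5:9/4, 6:1/4, 7:1/4, 8:43/6, 9:11/12, 10:35/3.
10 has the largest value, 35/3, making it the main broker — the node through which the most shortest paths run.

10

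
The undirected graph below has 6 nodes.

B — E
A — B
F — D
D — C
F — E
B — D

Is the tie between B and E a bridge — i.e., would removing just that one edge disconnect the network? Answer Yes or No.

Even without that edge, B still reaches E via B – D – F – E, so the network stays connected. Not a bridge.

No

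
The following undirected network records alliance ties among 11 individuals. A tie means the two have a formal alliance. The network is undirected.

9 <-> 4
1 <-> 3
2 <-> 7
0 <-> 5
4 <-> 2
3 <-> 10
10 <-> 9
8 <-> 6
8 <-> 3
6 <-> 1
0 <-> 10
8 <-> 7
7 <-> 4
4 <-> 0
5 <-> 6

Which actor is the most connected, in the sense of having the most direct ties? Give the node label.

4

Degrees — 0:3, 1:2, 2:2, 3:3, 4:4, 5:2, 6:3, 7:3, 8:3, 9:2, 10:3.
The maximum is 4, attained only by 4.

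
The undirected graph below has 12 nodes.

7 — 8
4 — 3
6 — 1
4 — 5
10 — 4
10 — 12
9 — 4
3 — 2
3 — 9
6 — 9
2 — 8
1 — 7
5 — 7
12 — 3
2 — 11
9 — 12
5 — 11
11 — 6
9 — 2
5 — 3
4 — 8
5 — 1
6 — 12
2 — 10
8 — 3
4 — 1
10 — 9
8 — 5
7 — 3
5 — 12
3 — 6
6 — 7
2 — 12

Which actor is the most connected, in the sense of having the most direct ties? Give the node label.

Degrees — 1:4, 2:6, 3:8, 4:6, 5:7, 6:6, 7:5, 8:5, 9:6, 10:4, 11:3, 12:6.
The maximum is 8, attained only by 3.

3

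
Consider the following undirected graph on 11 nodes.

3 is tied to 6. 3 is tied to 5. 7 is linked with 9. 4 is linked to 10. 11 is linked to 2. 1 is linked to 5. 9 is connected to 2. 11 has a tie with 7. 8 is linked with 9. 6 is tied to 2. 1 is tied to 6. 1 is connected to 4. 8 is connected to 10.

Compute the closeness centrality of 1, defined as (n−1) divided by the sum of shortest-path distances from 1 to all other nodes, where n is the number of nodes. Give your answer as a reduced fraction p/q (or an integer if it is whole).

5/11

Distances from 1: 2:2, 3:2, 4:1, 5:1, 6:1, 7:4, 8:3, 9:3, 10:2, 11:3. Sum = 22.
n = 11, so closeness = 10/22 = 5/11.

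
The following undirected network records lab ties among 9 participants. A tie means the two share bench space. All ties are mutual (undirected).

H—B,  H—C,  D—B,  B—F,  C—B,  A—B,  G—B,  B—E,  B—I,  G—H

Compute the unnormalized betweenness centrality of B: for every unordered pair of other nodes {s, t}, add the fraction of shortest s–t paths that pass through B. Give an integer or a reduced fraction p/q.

Pairs whose geodesics pass through B — A–G: 1; A–I: 1; A–C: 1; A–H: 1; A–E: 1; A–F: 1; A–D: 1; G–I: 1; G–C: 1/2; G–E: 1; G–F: 1; G–D: 1; I–C: 1; I–H: 1 … (+12 more pairs).
All other pairs contribute 0.
Summing the contributions gives betweenness(B) = 51/2.

51/2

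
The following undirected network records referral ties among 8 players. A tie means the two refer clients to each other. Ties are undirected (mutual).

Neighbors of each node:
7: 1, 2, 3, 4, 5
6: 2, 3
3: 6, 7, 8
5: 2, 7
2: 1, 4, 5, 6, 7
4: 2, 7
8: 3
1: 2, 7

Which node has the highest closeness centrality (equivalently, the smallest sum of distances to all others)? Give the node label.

7

Farness (sum of distances to all others) for each node — 1:13, 2:10, 3:11, 4:13, 5:13, 6:12, 7:9, 8:17.
The smallest farness is 9, for 7, so 7 has the highest closeness.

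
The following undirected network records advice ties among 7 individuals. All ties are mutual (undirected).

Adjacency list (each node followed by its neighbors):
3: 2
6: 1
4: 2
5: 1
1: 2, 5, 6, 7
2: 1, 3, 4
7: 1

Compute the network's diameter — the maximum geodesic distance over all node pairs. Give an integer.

Eccentricity of each node (its greatest distance to any other): 1:2, 2:2, 3:3, 4:3, 5:3, 6:3, 7:3.
The maximum eccentricity is 3, realized for instance by the pair 7–3 via 7 – 1 – 2 – 3. So the diameter is 3.

3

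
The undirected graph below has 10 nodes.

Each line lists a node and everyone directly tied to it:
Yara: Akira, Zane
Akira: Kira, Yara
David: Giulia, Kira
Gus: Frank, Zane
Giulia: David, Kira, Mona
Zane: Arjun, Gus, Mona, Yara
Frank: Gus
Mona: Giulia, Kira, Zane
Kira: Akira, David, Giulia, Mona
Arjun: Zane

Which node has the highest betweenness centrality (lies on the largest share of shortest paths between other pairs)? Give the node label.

Zane

Unnormalized betweenness of each node: Akira:5/2, Arjun:0, David:0, Frank:0, Giulia:5/2, Gus:8, Kira:7, Mona:25/2, Yara:4, Zane:43/2.
Zane has the largest value, 43/2, making it the main broker — the node through which the most shortest paths run.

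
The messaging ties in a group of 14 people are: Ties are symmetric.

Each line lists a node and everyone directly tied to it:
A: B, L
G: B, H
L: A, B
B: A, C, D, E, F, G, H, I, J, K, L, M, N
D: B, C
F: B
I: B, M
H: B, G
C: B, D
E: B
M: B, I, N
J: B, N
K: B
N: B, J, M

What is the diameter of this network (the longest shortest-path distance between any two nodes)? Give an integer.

2

Eccentricity of each node (its greatest distance to any other): A:2, B:1, C:2, D:2, E:2, F:2, G:2, H:2, I:2, J:2, K:2, L:2, M:2, N:2.
The maximum eccentricity is 2, realized for instance by the pair I–F via I – B – F. So the diameter is 2.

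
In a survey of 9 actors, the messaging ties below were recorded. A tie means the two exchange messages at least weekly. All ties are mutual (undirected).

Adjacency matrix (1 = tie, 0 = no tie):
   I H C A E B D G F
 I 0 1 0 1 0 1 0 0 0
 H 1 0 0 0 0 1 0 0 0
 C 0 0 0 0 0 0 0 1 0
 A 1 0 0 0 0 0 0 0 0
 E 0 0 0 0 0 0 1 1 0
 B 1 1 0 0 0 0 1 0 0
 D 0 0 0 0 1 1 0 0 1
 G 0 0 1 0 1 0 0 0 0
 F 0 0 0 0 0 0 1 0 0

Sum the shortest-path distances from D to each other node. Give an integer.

Distances from D: A:3, B:1, C:3, E:1, F:1, G:2, H:2, I:2.
Sum = 3 + 1 + 3 + 1 + 1 + 2 + 2 + 2 = 15.

15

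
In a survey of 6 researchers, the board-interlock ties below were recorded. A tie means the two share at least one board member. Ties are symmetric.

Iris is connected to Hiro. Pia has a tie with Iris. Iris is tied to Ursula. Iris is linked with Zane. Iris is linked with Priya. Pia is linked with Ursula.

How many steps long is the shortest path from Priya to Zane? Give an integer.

2

One shortest route is Priya – Iris – Zane, which uses 2 edges, and Priya and Zane are not directly tied, so nothing shorter exists. So d(Priya,Zane) = 2.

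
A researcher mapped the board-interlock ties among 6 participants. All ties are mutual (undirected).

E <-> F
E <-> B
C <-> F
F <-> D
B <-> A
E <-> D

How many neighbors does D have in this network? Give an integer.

D is directly tied to E and F. That is 2 neighbors, so the degree of D is 2.

2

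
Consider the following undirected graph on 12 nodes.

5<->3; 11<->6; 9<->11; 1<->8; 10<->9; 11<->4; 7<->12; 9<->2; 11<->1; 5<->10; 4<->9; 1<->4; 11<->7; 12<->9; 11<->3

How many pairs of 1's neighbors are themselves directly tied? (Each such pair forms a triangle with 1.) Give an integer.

1's neighbors: 4, 8, and 11.
Neighbor pairs that are themselves tied: 1–4–11. Each forms one triangle with 1, for 1 in total.

1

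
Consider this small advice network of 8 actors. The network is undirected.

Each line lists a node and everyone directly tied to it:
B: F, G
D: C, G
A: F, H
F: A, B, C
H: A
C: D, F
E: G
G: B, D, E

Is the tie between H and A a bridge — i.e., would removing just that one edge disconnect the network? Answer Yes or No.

Yes

Without the H–A edge there is no alternate route between H and A, so the network disconnects. It is a bridge.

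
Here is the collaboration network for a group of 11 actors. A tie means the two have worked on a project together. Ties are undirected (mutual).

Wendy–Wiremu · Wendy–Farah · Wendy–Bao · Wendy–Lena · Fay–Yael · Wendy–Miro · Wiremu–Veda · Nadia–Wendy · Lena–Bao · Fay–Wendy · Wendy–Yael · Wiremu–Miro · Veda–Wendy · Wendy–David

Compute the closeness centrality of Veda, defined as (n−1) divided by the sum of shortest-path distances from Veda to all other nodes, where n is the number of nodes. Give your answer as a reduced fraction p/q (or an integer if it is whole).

Distances from Veda: Bao:2, David:2, Farah:2, Fay:2, Lena:2, Miro:2, Nadia:2, Wendy:1, Wiremu:1, Yael:2. Sum = 18.
n = 11, so closeness = 10/18 = 5/9.

5/9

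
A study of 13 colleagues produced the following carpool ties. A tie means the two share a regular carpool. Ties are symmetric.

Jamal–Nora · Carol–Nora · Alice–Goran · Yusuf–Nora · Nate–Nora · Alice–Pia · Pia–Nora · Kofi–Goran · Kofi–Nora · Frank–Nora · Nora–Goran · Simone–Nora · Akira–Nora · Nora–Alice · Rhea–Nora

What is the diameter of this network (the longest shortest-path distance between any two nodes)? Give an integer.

Eccentricity of each node (its greatest distance to any other): Akira:2, Alice:2, Carol:2, Frank:2, Goran:2, Jamal:2, Kofi:2, Nate:2, Nora:1, Pia:2, Rhea:2, Simone:2, Yusuf:2.
The maximum eccentricity is 2, realized for instance by the pair Jamal–Rhea via Jamal – Nora – Rhea. So the diameter is 2.

2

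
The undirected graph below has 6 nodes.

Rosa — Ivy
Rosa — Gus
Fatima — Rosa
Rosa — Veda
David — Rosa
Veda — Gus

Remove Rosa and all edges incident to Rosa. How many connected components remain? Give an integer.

Without Rosa, the remaining ties split the others into: {David}; {Gus, Veda}; {Ivy}; {Fatima}.
That's 4 separate components.

4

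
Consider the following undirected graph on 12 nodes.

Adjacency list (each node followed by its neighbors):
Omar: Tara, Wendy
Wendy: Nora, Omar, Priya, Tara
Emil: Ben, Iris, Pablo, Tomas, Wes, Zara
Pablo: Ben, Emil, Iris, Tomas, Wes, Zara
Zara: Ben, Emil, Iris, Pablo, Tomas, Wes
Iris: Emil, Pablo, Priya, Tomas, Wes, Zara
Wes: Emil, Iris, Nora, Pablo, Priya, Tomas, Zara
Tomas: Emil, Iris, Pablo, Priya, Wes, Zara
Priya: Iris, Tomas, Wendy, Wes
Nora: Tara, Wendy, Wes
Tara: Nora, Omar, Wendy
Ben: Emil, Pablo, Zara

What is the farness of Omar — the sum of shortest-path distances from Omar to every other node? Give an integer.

Distances from Omar: Ben:5, Emil:4, Iris:3, Nora:2, Pablo:4, Priya:2, Tara:1, Tomas:3, Wendy:1, Wes:3, Zara:4.
Sum = 5 + 4 + 3 + 2 + 4 + 2 + 1 + 3 + 1 + 3 + 4 = 32.

32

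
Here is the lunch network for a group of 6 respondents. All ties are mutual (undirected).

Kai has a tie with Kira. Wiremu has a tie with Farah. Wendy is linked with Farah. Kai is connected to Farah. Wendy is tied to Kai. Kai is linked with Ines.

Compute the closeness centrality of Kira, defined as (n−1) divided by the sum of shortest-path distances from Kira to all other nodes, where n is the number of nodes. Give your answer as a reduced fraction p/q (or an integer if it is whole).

Distances from Kira: Farah:2, Ines:2, Kai:1, Wendy:2, Wiremu:3. Sum = 10.
n = 6, so closeness = 5/10 = 1/2.

1/2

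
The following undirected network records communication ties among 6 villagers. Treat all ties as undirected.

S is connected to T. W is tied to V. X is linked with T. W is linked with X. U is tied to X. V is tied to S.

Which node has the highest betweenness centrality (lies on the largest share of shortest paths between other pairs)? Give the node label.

X

Unnormalized betweenness of each node: S:1, T:2, U:0, V:1, W:2, X:5.
X has the largest value, 5, making it the main broker — the node through which the most shortest paths run.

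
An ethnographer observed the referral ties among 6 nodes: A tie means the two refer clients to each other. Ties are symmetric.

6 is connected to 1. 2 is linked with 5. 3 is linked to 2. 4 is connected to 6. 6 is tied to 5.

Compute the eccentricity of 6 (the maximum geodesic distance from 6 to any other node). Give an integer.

3

Distances from 6: 1:1, 2:2, 3:3, 4:1, 5:1.
The largest is 3 (to 3), so the eccentricity of 6 is 3.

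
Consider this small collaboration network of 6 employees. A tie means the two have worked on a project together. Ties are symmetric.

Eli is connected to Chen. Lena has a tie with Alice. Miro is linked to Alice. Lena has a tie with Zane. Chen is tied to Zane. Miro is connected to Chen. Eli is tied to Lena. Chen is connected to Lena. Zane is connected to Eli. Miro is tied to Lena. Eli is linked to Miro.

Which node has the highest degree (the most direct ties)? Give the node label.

Degrees — Alice:2, Chen:4, Eli:4, Lena:5, Miro:4, Zane:3.
The maximum is 5, attained only by Lena.

Lena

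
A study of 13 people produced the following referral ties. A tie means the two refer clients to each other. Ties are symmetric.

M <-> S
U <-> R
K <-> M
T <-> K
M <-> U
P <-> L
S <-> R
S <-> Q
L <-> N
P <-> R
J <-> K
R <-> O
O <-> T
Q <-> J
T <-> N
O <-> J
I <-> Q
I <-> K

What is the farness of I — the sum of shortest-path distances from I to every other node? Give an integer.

Distances from I: J:2, K:1, L:4, M:2, N:3, O:3, P:4, Q:1, R:3, S:2, T:2, U:3.
Sum = 2 + 1 + 4 + 2 + 3 + 3 + 4 + 1 + 3 + 2 + 2 + 3 = 30.

30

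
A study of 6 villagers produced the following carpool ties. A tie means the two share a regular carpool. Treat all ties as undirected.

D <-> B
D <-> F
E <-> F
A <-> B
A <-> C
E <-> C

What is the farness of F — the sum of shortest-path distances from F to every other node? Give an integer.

Distances from F: A:3, B:2, C:2, D:1, E:1.
Sum = 3 + 2 + 2 + 1 + 1 = 9.

9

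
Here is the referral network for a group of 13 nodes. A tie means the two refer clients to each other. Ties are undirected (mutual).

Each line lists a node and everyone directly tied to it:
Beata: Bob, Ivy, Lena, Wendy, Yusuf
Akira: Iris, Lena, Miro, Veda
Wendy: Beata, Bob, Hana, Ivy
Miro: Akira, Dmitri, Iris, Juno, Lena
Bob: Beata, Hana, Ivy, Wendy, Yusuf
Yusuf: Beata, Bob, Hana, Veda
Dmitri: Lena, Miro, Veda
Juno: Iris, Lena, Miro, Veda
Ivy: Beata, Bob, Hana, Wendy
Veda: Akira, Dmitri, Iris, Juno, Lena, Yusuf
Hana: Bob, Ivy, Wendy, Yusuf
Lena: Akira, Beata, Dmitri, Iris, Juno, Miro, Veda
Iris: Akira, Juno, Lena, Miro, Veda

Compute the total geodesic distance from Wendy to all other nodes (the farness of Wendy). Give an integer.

Distances from Wendy: Akira:3, Beata:1, Bob:1, Dmitri:3, Hana:1, Iris:3, Ivy:1, Juno:3, Lena:2, Miro:3, Veda:3, Yusuf:2.
Sum = 3 + 1 + 1 + 3 + 1 + 3 + 1 + 3 + 2 + 3 + 3 + 2 = 26.

26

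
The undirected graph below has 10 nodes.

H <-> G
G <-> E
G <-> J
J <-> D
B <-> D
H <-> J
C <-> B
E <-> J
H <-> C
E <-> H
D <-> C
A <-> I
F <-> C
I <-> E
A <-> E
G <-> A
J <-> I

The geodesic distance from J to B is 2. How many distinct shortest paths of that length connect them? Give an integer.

1

The shortest distance is 2, and the only length-2 path is J–D–B. So there is exactly 1 shortest path.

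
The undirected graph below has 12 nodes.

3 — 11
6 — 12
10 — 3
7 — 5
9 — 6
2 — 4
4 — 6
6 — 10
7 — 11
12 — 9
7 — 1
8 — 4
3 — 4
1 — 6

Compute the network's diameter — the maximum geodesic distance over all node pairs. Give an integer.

Eccentricity of each node (its greatest distance to any other): 1:3, 2:5, 3:3, 4:4, 5:5, 6:3, 7:4, 8:5, 9:4, 10:4, 11:4, 12:4.
The maximum eccentricity is 5, realized for instance by the pair 2–5 via 2 – 4 – 6 – 1 – 7 – 5. So the diameter is 5.

5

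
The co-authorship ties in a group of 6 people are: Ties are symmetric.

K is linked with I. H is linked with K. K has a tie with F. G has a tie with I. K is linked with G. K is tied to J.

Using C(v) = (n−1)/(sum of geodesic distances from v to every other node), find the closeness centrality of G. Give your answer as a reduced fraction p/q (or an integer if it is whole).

5/8

Distances from G: F:2, H:2, I:1, J:2, K:1. Sum = 8.
n = 6, so closeness = 5/8.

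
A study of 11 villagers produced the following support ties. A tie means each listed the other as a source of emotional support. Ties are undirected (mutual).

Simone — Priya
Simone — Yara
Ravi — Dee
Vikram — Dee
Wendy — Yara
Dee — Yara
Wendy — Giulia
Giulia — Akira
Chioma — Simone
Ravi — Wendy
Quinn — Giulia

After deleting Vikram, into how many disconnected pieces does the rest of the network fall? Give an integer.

1

Vikram's neighbors (Dee) remain reachable from one another through other ties, so the rest of the network stays in one piece.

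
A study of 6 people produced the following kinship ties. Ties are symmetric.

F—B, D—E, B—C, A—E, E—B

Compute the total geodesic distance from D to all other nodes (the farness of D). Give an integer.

Distances from D: A:2, B:2, C:3, E:1, F:3.
Sum = 2 + 2 + 3 + 1 + 3 = 11.

11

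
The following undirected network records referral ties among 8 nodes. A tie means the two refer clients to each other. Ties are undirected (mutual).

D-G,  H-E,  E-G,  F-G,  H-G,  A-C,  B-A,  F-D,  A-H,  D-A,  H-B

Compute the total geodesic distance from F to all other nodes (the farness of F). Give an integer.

14

Distances from F: A:2, B:3, C:3, D:1, E:2, G:1, H:2.
Sum = 2 + 3 + 3 + 1 + 2 + 1 + 2 = 14.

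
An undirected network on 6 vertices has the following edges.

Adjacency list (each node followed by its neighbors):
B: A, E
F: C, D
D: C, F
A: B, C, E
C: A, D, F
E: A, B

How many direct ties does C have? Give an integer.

3

C is directly tied to A, D, and F. That is 3 neighbors, so the degree of C is 3.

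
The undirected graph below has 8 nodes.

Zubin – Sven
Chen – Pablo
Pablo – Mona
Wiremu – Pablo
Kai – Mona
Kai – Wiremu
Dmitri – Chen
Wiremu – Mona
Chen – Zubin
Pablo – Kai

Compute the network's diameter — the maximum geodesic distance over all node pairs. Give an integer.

4

Eccentricity of each node (its greatest distance to any other): Chen:2, Dmitri:3, Kai:4, Mona:4, Pablo:3, Sven:4, Wiremu:4, Zubin:3.
The maximum eccentricity is 4, realized for instance by the pair Kai–Sven via Kai – Pablo – Chen – Zubin – Sven. So the diameter is 4.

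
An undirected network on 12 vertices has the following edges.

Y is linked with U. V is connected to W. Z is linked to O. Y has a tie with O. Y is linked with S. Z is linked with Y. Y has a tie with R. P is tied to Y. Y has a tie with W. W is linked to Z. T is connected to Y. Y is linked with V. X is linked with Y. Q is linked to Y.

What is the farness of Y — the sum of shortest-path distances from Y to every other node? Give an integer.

11

Distances from Y: O:1, P:1, Q:1, R:1, S:1, T:1, U:1, V:1, W:1, X:1, Z:1.
Sum = 1 + 1 + 1 + 1 + 1 + 1 + 1 + 1 + 1 + 1 + 1 = 11.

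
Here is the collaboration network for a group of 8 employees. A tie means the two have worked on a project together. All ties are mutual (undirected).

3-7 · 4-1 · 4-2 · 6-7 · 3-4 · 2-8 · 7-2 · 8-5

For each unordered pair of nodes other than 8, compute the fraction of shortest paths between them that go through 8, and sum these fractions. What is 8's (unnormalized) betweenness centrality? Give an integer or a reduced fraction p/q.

6

Pairs whose geodesics pass through 8 — 4–5: 1; 5–1: 1; 5–3: 2/2; 5–2: 1; 5–6: 1; 5–7: 1.
All other pairs contribute 0.
Summing the contributions gives betweenness(8) = 6.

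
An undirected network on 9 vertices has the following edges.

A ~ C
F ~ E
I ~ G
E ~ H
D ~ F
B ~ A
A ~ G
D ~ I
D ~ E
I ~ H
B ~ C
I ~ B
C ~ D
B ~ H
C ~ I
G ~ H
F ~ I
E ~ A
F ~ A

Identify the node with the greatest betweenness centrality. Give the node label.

I

Unnormalized betweenness of each node: A:11/3, B:13/12, C:13/12, D:7/6, E:5/3, F:11/12, G:7/12, H:5/3, I:31/6.
I has the largest value, 31/6, making it the main broker — the node through which the most shortest paths run.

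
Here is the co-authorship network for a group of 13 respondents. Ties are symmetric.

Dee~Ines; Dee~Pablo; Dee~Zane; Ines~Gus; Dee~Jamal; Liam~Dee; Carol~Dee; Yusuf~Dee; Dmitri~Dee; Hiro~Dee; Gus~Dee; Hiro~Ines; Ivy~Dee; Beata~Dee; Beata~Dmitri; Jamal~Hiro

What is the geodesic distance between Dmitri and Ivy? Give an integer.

One shortest route is Dmitri – Dee – Ivy, which uses 2 edges, and Dmitri and Ivy are not directly tied, so nothing shorter exists. So d(Dmitri,Ivy) = 2.

2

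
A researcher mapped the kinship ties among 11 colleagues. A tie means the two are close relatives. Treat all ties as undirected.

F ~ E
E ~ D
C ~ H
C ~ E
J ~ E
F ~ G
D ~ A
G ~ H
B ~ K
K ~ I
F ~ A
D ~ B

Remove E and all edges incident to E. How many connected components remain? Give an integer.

2

Without E, the remaining ties split the others into: {A, B, C, D, F, G, H, I, K}; {J}.
That's 2 separate components.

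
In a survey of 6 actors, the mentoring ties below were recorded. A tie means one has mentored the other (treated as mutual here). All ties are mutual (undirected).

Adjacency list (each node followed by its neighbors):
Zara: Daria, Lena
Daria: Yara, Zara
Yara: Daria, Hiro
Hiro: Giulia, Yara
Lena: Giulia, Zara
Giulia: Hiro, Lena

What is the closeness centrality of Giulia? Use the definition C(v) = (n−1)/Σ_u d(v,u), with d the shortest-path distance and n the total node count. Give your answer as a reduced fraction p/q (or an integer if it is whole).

Distances from Giulia: Daria:3, Hiro:1, Lena:1, Yara:2, Zara:2. Sum = 9.
n = 6, so closeness = 5/9.

5/9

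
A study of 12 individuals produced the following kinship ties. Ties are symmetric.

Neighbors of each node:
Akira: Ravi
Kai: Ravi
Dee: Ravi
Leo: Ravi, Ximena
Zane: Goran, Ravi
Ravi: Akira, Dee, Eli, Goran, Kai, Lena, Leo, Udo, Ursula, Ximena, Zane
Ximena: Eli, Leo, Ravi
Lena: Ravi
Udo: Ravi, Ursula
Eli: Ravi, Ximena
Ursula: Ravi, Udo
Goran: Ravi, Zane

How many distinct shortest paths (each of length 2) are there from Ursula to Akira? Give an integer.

1

The shortest distance is 2, and the only length-2 path is Ursula–Ravi–Akira. So there is exactly 1 shortest path.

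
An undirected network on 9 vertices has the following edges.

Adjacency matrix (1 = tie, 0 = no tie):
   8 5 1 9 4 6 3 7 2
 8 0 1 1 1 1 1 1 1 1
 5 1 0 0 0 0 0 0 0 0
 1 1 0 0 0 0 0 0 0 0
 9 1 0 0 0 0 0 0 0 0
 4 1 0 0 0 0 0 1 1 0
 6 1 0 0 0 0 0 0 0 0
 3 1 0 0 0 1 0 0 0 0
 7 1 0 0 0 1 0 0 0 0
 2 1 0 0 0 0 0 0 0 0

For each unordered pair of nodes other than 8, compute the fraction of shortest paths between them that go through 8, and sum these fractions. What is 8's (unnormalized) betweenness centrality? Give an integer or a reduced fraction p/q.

Pairs whose geodesics pass through 8 — 5–1: 1; 5–9: 1; 5–4: 1; 5–6: 1; 5–3: 1; 5–7: 1; 5–2: 1; 1–9: 1; 1–4: 1; 1–6: 1; 1–3: 1; 1–7: 1; 1–2: 1; 9–4: 1 … (+12 more pairs).
All other pairs contribute 0.
Summing the contributions gives betweenness(8) = 51/2.

51/2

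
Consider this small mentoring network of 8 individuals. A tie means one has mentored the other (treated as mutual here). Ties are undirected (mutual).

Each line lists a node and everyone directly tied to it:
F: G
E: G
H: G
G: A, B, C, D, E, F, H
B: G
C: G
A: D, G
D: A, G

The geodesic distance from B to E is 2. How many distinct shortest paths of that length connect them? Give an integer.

1

The shortest distance is 2, and the only length-2 path is B–G–E. So there is exactly 1 shortest path.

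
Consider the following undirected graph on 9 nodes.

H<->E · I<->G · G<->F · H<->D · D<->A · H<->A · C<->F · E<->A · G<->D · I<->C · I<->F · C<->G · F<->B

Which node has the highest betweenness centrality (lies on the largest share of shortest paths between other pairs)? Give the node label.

G

Unnormalized betweenness of each node: A:3, B:0, C:0, D:15, E:0, F:7, G:16, H:3, I:0.
G has the largest value, 16, making it the main broker — the node through which the most shortest paths run.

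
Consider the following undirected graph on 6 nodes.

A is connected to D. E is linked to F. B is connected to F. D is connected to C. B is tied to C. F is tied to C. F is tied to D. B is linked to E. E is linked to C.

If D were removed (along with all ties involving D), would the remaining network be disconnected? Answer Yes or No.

Removing D leaves {A} with no path to {B, C, E, and F}, so the network splits into 2 components. D is a cut vertex.

Yes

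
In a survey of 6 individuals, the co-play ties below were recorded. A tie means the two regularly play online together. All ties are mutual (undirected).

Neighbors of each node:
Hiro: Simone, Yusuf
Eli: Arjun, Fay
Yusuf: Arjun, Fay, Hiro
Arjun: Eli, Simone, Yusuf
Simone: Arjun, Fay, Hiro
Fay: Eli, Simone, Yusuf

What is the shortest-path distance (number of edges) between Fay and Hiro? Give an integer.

2

One shortest route is Fay – Simone – Hiro, which uses 2 edges, and Fay and Hiro are not directly tied, so nothing shorter exists. So d(Fay,Hiro) = 2.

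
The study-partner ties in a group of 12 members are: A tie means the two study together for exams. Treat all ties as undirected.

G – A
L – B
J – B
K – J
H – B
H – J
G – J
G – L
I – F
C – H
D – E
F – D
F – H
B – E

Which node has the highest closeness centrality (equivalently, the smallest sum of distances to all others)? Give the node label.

Farness (sum of distances to all others) for each node — A:36, B:20, C:29, D:30, E:26, F:24, G:26, H:19, I:34, J:20, K:30, L:26.
The smallest farness is 19, for H, so H has the highest closeness.

H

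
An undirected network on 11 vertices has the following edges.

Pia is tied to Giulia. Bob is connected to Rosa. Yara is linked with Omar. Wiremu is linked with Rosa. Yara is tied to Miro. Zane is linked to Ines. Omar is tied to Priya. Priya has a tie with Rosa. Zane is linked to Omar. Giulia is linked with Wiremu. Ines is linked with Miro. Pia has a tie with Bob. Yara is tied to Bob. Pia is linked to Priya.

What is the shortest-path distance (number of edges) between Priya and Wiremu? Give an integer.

One shortest route is Priya – Rosa – Wiremu, which uses 2 edges, and Priya and Wiremu are not directly tied, so nothing shorter exists. So d(Priya,Wiremu) = 2.

2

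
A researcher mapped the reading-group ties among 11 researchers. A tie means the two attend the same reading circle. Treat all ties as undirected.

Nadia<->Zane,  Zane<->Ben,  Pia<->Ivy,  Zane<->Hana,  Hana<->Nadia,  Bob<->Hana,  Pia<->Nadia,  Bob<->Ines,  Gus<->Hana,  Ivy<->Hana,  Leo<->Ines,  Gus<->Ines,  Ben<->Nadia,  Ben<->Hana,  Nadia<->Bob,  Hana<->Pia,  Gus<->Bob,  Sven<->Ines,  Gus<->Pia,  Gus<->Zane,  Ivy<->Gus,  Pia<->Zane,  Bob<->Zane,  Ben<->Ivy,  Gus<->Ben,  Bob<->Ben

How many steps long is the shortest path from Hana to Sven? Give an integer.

3

One shortest route is Hana – Gus – Ines – Sven, which uses 3 edges, and at distance 2 from Hana we only reach {Ines}, which does not include Sven. So d(Hana,Sven) = 3.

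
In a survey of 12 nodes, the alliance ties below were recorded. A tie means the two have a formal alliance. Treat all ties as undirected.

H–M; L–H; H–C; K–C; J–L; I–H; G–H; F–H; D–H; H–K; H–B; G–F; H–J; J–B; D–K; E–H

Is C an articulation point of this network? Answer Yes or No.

No

Even without C, every remaining node can still reach every other (the residual graph is connected), so C is not a cut vertex.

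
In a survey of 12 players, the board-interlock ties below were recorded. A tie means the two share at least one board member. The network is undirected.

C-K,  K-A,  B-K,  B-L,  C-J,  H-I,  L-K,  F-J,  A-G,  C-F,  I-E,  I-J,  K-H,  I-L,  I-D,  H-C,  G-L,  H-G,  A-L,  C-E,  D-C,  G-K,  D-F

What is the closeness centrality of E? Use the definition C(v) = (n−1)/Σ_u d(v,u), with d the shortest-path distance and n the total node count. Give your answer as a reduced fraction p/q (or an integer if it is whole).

11/23

Distances from E: A:3, B:3, C:1, D:2, F:2, G:3, H:2, I:1, J:2, K:2, L:2. Sum = 23.
n = 12, so closeness = 11/23.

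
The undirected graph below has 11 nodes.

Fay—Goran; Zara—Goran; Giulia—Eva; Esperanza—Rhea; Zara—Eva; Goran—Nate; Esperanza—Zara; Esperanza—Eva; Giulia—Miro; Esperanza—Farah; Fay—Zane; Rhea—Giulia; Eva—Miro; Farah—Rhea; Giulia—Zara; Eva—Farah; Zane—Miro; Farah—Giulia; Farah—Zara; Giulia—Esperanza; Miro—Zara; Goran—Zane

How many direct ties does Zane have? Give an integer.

3

Zane is directly tied to Fay, Goran, and Miro. That is 3 neighbors, so the degree of Zane is 3.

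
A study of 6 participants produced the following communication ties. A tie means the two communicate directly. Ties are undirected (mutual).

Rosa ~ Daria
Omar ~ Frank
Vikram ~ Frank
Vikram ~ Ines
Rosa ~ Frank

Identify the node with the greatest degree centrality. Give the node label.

Frank

Degrees — Daria:1, Frank:3, Ines:1, Omar:1, Rosa:2, Vikram:2.
The maximum is 3, attained only by Frank.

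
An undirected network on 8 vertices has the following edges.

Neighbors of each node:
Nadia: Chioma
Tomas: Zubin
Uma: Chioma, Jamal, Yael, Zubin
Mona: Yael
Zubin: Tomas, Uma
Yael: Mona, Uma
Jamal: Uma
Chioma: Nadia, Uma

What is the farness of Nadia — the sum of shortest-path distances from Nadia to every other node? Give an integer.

Distances from Nadia: Chioma:1, Jamal:3, Mona:4, Tomas:4, Uma:2, Yael:3, Zubin:3.
Sum = 1 + 3 + 4 + 4 + 2 + 3 + 3 = 20.

20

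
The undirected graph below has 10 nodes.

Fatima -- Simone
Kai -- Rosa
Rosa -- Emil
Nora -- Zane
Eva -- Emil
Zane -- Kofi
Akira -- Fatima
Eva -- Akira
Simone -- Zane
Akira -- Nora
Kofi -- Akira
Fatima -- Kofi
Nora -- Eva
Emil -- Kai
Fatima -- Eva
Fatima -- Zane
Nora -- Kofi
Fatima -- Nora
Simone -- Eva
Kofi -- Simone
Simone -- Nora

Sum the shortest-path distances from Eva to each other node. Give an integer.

13

Distances from Eva: Akira:1, Emil:1, Fatima:1, Kai:2, Kofi:2, Nora:1, Rosa:2, Simone:1, Zane:2.
Sum = 1 + 1 + 1 + 2 + 2 + 1 + 2 + 1 + 2 = 13.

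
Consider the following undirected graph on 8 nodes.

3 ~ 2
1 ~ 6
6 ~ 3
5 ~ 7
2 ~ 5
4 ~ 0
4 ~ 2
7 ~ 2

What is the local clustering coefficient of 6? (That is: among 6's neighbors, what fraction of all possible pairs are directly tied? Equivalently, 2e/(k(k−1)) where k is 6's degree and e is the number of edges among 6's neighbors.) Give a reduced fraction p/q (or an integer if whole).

6's neighbors: 1 and 3 (k = 2).
Possible neighbor pairs: C(2,2) = 1. Edges among them: none → e = 0.
Clustering(6) = 0/1.

0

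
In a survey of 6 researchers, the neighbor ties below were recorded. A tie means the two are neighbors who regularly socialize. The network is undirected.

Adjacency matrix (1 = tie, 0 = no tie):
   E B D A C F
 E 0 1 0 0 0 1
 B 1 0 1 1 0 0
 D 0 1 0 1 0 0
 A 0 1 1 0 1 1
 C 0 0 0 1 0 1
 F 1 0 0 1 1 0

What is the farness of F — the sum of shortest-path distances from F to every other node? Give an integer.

7

Distances from F: A:1, B:2, C:1, D:2, E:1.
Sum = 1 + 2 + 1 + 2 + 1 = 7.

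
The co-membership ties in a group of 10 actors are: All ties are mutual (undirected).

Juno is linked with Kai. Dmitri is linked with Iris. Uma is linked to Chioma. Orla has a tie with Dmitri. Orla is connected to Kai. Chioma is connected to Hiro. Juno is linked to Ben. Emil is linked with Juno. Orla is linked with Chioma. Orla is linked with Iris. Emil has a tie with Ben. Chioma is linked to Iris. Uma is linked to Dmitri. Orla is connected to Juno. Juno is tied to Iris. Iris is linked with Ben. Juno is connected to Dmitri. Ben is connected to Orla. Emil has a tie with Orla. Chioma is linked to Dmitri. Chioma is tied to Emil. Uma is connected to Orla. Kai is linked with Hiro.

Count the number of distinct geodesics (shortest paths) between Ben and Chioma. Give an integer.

The shortest distance is 2. The length-2 paths are: Ben–Emil–Chioma; Ben–Iris–Chioma; Ben–Orla–Chioma.
That gives 3 distinct shortest paths.

3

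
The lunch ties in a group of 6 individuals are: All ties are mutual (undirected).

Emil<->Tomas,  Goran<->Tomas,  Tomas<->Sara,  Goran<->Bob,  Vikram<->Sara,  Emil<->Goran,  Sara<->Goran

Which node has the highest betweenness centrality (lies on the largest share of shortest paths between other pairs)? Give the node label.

Unnormalized betweenness of each node: Bob:0, Emil:0, Goran:5, Sara:4, Tomas:1, Vikram:0.
Goran has the largest value, 5, making it the main broker — the node through which the most shortest paths run.

Goran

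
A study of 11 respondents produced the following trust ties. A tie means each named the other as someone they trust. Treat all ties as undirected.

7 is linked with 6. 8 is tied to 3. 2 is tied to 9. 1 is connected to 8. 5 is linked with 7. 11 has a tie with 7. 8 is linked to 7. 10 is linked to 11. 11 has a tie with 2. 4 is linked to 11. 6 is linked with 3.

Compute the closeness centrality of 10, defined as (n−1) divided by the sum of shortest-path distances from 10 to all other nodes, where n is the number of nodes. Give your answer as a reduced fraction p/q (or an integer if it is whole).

10/27

Distances from 10: 1:4, 2:2, 3:4, 4:2, 5:3, 6:3, 7:2, 8:3, 9:3, 11:1. Sum = 27.
n = 11, so closeness = 10/27.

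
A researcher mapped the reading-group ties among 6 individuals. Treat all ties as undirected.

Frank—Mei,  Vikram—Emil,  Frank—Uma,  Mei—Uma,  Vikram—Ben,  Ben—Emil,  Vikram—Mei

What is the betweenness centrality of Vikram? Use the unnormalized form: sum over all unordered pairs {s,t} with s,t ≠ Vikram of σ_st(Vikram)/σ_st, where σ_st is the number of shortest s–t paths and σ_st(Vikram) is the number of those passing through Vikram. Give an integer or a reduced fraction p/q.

6

Pairs whose geodesics pass through Vikram — Ben–Frank: 1; Ben–Mei: 1; Ben–Uma: 1; Emil–Frank: 1; Emil–Mei: 1; Emil–Uma: 1.
All other pairs contribute 0.
Summing the contributions gives betweenness(Vikram) = 6.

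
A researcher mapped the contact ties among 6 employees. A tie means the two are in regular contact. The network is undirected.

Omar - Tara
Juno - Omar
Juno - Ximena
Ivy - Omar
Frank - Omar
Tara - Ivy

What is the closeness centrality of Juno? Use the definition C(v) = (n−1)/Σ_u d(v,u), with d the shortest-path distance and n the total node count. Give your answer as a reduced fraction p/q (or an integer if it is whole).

5/8

Distances from Juno: Frank:2, Ivy:2, Omar:1, Tara:2, Ximena:1. Sum = 8.
n = 6, so closeness = 5/8.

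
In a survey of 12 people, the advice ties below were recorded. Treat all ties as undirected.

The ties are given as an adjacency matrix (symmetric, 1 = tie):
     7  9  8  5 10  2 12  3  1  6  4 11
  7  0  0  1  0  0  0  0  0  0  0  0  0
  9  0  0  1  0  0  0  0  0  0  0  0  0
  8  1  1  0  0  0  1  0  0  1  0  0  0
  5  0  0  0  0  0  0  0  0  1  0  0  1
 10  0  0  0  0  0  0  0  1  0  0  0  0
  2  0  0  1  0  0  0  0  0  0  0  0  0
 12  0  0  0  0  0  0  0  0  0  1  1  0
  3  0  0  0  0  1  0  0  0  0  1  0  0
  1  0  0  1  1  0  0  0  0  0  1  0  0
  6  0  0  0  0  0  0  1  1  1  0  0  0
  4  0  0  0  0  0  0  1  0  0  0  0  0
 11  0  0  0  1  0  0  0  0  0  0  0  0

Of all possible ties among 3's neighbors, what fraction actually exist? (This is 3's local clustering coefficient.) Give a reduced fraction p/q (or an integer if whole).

3's neighbors: 6 and 10 (k = 2).
Possible neighbor pairs: C(2,2) = 1. Edges among them: none → e = 0.
Clustering(3) = 0/1.

0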